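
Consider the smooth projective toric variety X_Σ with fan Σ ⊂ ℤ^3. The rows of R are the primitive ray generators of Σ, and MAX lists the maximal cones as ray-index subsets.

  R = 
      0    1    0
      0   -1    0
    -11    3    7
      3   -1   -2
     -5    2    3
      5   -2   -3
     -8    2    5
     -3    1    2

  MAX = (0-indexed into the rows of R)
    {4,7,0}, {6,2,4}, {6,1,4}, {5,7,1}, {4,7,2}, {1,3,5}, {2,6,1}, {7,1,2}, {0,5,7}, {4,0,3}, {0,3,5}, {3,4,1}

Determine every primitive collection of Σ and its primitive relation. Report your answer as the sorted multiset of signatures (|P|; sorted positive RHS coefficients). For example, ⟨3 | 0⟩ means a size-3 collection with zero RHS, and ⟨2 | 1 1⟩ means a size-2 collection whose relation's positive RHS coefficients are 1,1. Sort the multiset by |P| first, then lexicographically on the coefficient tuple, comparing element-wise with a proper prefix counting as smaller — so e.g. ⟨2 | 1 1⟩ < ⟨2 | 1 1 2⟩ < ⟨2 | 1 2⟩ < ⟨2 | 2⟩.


Minimal non-faces — 12 found among 8 rays, 12 max cones:

  • {0,1}:  v_{0} + v_{1} = 0  ⇒ sig = ⟨2 | 0⟩
  • {3,7}:  v_{3} + v_{7} = 0  ⇒ sig = ⟨2 | 0⟩
  • {4,5}:  v_{4} + v_{5} = 0  ⇒ sig = ⟨2 | 0⟩
  • {2,3}:  v_{2} + v_{3} = v_{6}  ⇒ sig = ⟨2 | 1⟩
  • {6,7}:  v_{6} + v_{7} = v_{2}  ⇒ sig = ⟨2 | 1⟩
  • {0,6}:  v_{0} + v_{6} = v_{4} + v_{7}  ⇒ sig = ⟨2 | 1 1⟩
  • {3,6}:  v_{3} + v_{6} = v_{1} + v_{4}  ⇒ sig = ⟨2 | 1 1⟩
  • {5,6}:  v_{5} + v_{6} = v_{1} + v_{7}  ⇒ sig = ⟨2 | 1 1⟩
  • {0,2}:  v_{0} + v_{2} = v_{4} + 2·v_{7}  ⇒ sig = ⟨2 | 1 2⟩
  • {2,5}:  v_{2} + v_{5} = v_{1} + 2·v_{7}  ⇒ sig = ⟨2 | 1 2⟩
  • {1,4,7}:  v_{1} + v_{4} + v_{7} = v_{6}  ⇒ sig = ⟨3 | 1⟩
  • {1,2,4}:  v_{1} + v_{2} + v_{4} = 2·v_{6}  ⇒ sig = ⟨3 | 2⟩

Sorted signature multiset PRS(X):
[⟨2 | 0⟩, ⟨2 | 0⟩, ⟨2 | 0⟩, ⟨2 | 1⟩, ⟨2 | 1⟩, ⟨2 | 1 1⟩, ⟨2 | 1 1⟩, ⟨2 | 1 1⟩, ⟨2 | 1 2⟩, ⟨2 | 1 2⟩, ⟨3 | 1⟩, ⟨3 | 2⟩]


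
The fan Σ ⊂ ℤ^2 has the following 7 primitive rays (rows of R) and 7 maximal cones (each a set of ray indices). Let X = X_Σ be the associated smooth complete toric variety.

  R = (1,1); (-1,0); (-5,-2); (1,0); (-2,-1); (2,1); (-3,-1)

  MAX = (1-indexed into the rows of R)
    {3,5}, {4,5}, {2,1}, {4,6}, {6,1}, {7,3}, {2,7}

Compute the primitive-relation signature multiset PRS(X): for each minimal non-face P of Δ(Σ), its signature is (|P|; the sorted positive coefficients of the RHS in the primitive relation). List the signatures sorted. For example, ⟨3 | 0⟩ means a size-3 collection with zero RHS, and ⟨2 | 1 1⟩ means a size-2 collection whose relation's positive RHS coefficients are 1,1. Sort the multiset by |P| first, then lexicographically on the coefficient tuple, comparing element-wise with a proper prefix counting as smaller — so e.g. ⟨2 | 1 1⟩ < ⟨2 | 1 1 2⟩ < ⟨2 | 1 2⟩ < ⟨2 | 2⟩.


Minimal non-faces — 14 found among 7 rays, 7 max cones:

  • {2,4}:  v_{2} + v_{4} = 0  →  sig = ⟨2 | 0⟩
  • {5,6}:  v_{5} + v_{6} = 0  →  sig = ⟨2 | 0⟩
  • {1,4}:  v_{1} + v_{4} = v_{6}  →  sig = ⟨2 | 1⟩
  • {1,5}:  v_{1} + v_{5} = v_{2}  →  sig = ⟨2 | 1⟩
  • {2,5}:  v_{2} + v_{5} = v_{7}  →  sig = ⟨2 | 1⟩
  • {2,6}:  v_{2} + v_{6} = v_{1}  →  sig = ⟨2 | 1⟩
  • {3,6}:  v_{3} + v_{6} = v_{7}  →  sig = ⟨2 | 1⟩
  • {4,7}:  v_{4} + v_{7} = v_{5}  →  sig = ⟨2 | 1⟩
  • {5,7}:  v_{5} + v_{7} = v_{3}  →  sig = ⟨2 | 1⟩
  • {6,7}:  v_{6} + v_{7} = v_{2}  →  sig = ⟨2 | 1⟩
  • {1,3}:  v_{1} + v_{3} = v_{2} + v_{7}  →  sig = ⟨2 | 1 1⟩
  • {1,7}:  v_{1} + v_{7} = 2·v_{2}  →  sig = ⟨2 | 2⟩
  • {2,3}:  v_{2} + v_{3} = 2·v_{7}  →  sig = ⟨2 | 2⟩
  • {3,4}:  v_{3} + v_{4} = 2·v_{5}  →  sig = ⟨2 | 2⟩

Signatures (|P|; sorted positive RHS coefficients), sorted:
    |P|=2: 14 collections, coeffs (), (), (1), (1), (1), (1), (1), (1), (1), (1), (1,1), (2), (2), (2)


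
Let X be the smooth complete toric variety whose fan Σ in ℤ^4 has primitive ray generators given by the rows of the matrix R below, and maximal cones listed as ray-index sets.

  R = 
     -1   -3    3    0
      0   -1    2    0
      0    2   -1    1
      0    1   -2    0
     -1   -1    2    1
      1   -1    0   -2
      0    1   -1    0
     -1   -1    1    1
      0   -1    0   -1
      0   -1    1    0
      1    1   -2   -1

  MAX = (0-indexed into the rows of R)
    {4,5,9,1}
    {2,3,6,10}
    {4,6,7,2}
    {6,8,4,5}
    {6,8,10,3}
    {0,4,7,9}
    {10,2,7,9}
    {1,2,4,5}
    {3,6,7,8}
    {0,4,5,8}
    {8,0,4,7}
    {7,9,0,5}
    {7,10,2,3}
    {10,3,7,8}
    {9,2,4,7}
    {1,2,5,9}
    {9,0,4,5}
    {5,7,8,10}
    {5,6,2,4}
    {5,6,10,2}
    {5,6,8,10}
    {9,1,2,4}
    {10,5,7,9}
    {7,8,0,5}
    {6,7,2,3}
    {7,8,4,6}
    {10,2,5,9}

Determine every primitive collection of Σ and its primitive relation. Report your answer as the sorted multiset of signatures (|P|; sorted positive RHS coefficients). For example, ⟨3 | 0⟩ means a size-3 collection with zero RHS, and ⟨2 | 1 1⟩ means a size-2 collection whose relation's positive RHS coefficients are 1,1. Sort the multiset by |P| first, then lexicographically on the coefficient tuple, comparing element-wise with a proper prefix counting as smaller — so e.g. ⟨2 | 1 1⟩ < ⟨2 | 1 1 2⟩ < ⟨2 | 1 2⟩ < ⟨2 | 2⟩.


The 22 primitive collections of Σ (r=11, n=4):

  • {1,3}:  v_{1} + v_{3} = 0  ⟹  sig = ⟨2 | 0⟩
  • {4,10}:  v_{4} + v_{10} = 0  ⟹  sig = ⟨2 | 0⟩
  • {6,9}:  v_{6} + v_{9} = 0  ⟹  sig = ⟨2 | 0⟩
  • {0,2}:  v_{0} + v_{2} = v_{4}  ⟹  sig = ⟨2 | 1⟩
  • {2,8}:  v_{2} + v_{8} = v_{6}  ⟹  sig = ⟨2 | 1⟩
  • {0,3}:  v_{0} + v_{3} = v_{7} + v_{8}  ⟹  sig = ⟨2 | 1 1⟩
  • {0,6}:  v_{0} + v_{6} = v_{4} + v_{8}  ⟹  sig = ⟨2 | 1 1⟩
  • {0,10}:  v_{0} + v_{10} = v_{5} + v_{7}  ⟹  sig = ⟨2 | 1 1⟩
  • {1,7}:  v_{1} + v_{7} = v_{4} + v_{9}  ⟹  sig = ⟨2 | 1 1⟩
  • {1,8}:  v_{1} + v_{8} = v_{4} + v_{5}  ⟹  sig = ⟨2 | 1 1⟩
  • {3,4}:  v_{3} + v_{4} = v_{6} + v_{7}  ⟹  sig = ⟨2 | 1 1⟩
  • {3,5}:  v_{3} + v_{5} = v_{8} + v_{10}  ⟹  sig = ⟨2 | 1 1⟩
  • {3,9}:  v_{3} + v_{9} = v_{7} + v_{10}  ⟹  sig = ⟨2 | 1 1⟩
  • {8,9}:  v_{8} + v_{9} = v_{5} + v_{7}  ⟹  sig = ⟨2 | 1 1⟩
  • {1,6}:  v_{1} + v_{6} = v_{2} + v_{4} + v_{5}  ⟹  sig = ⟨2 | 1 1 1⟩
  • {1,10}:  v_{1} + v_{10} = v_{2} + v_{5} + v_{9}  ⟹  sig = ⟨2 | 1 1 1⟩
  • {0,1}:  v_{0} + v_{1} = 2·v_{4} + v_{5} + v_{9}  ⟹  sig = ⟨2 | 1 1 2⟩
  • {2,5,7}:  v_{2} + v_{5} + v_{7} = 0  ⟹  sig = ⟨3 | 0⟩
  • {4,5,7}:  v_{4} + v_{5} + v_{7} = v_{0}  ⟹  sig = ⟨3 | 1⟩
  • {5,6,7}:  v_{5} + v_{6} + v_{7} = v_{8}  ⟹  sig = ⟨3 | 1⟩
  • {6,7,10}:  v_{6} + v_{7} + v_{10} = v_{3}  ⟹  sig = ⟨3 | 1⟩
  • {2,4,5,9}:  v_{2} + v_{4} + v_{5} + v_{9} = v_{1}  ⟹  sig = ⟨4 | 1⟩

Sorted signature multiset PRS(X):
    |P|=2: 17 collections, coeffs (), (), (), (1), (1), (1,1), (1,1), (1,1), (1,1), (1,1), (1,1), (1,1), (1,1), (1,1), (1,1,1), (1,1,1), (1,1,2)
    |P|=3: 4 collections, coeffs (), (1), (1), (1)
    |P|=4: 1 collection, coeffs (1)


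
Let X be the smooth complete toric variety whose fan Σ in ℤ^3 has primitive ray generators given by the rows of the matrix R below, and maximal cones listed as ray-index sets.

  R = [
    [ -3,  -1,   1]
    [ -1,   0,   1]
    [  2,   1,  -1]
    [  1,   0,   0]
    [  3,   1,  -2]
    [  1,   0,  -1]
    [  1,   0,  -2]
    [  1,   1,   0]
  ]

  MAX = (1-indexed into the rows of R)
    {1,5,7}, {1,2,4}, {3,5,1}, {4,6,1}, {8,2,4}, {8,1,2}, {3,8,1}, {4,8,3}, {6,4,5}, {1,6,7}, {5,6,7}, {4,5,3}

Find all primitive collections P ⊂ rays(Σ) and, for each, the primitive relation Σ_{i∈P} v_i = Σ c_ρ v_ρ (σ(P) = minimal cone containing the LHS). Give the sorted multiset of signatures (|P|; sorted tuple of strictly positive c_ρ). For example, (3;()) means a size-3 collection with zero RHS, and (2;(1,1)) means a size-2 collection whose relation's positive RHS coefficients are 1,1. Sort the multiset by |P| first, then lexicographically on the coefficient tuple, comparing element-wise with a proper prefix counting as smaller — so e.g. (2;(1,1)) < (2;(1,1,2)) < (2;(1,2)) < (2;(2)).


Primitive collections (14):

  • {2,6}:  v_{2} + v_{6} = 0 — sig = (2;())
  • {2,3}:  v_{2} + v_{3} = v_{8} — sig = (2;(1))
  • {2,5}:  v_{2} + v_{5} = v_{3} — sig = (2;(1))
  • {3,6}:  v_{3} + v_{6} = v_{5} — sig = (2;(1))
  • {6,8}:  v_{6} + v_{8} = v_{3} — sig = (2;(1))
  • {2,7}:  v_{2} + v_{7} = v_{1} + v_{5} — sig = (2;(1,1))
  • {7,8}:  v_{7} + v_{8} = v_{1} + v_{3} + v_{5} — sig = (2;(1,1,1))
  • {3,7}:  v_{3} + v_{7} = v_{1} + 2·v_{5} — sig = (2;(1,2))
  • {4,7}:  v_{4} + v_{7} = 2·v_{6} — sig = (2;(2))
  • {5,8}:  v_{5} + v_{8} = 2·v_{3} — sig = (2;(2))
  • {1,3,4}:  v_{1} + v_{3} + v_{4} = 0 — sig = (3;())
  • {1,4,5}:  v_{1} + v_{4} + v_{5} = v_{6} — sig = (3;(1))
  • {1,4,8}:  v_{1} + v_{4} + v_{8} = v_{2} — sig = (3;(1))
  • {1,5,6}:  v_{1} + v_{5} + v_{6} = v_{7} — sig = (3;(1))

Sorted signature multiset PRS(X):
    (2;())
    (2;(1))
    (2;(1))
    (2;(1))
    (2;(1))
    (2;(1,1))
    (2;(1,1,1))
    (2;(1,2))
    (2;(2))
    (2;(2))
    (3;())
    (3;(1))
    (3;(1))
    (3;(1))


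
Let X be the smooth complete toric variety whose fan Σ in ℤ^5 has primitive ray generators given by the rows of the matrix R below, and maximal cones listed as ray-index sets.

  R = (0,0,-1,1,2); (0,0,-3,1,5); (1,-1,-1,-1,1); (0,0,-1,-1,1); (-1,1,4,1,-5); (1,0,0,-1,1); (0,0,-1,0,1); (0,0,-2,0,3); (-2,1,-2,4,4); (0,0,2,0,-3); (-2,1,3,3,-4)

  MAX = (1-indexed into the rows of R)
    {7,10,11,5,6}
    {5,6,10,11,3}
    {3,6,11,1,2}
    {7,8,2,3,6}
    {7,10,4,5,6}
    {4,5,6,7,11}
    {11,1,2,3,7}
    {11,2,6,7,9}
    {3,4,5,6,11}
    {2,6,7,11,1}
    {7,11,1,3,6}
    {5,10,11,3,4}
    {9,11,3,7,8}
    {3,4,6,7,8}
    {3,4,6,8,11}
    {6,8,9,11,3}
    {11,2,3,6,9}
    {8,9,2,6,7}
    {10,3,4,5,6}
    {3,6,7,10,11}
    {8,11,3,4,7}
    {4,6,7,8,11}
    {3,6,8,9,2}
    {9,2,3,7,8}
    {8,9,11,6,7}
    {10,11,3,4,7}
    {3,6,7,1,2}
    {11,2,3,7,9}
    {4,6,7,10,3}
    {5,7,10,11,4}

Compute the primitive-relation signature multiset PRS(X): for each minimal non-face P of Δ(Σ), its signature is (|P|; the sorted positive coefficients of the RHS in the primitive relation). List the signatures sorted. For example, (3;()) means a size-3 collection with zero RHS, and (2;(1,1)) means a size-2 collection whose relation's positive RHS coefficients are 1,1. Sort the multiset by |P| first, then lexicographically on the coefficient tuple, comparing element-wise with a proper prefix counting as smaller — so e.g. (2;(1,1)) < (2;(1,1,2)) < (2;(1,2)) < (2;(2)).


Σ has 20 primitive collections:

  P={8,10}:  v_{8} + v_{10} = 0 ; sig = (2;())
  P={1,4}:  v_{1} + v_{4} = v_{8} ; sig = (2;(1))
  P={1,8}:  v_{1} + v_{8} = v_{2} ; sig = (2;(1))
  P={2,10}:  v_{2} + v_{10} = v_{1} ; sig = (2;(1))
  P={1,5}:  v_{1} + v_{5} = v_{6} + v_{11} ; sig = (2;(1,1))
  P={9,10}:  v_{9} + v_{10} = v_{2} + v_{11} ; sig = (2;(1,1))
  P={2,5}:  v_{2} + v_{5} = v_{6} + v_{8} + v_{11} ; sig = (2;(1,1,1))
  P={5,8}:  v_{5} + v_{8} = v_{4} + v_{6} + v_{11} ; sig = (2;(1,1,1))
  P={1,10}:  v_{1} + v_{10} = v_{3} + v_{6} + v_{7} + v_{11} ; sig = (2;(1,1,1,1))
  P={1,9}:  v_{1} + v_{9} = 2·v_{2} + v_{11} ; sig = (2;(1,2))
  P={5,9}:  v_{5} + v_{9} = v_{6} + 2·v_{8} + 2·v_{11} ; sig = (2;(1,2,2))
  P={4,9}:  v_{4} + v_{9} = 3·v_{8} + v_{11} ; sig = (2;(1,3))
  P={2,4}:  v_{2} + v_{4} = 2·v_{8} ; sig = (2;(2))
  P={2,8,11}:  v_{2} + v_{8} + v_{11} = v_{9} ; sig = (3;(1))
  P={3,5,7}:  v_{3} + v_{5} + v_{7} = v_{10} ; sig = (3;(1))
  P={4,6,10,11}:  v_{4} + v_{6} + v_{10} + v_{11} = v_{5} ; sig = (4;(1))
  P={3,6,7,9}:  v_{3} + v_{6} + v_{7} + v_{9} = v_{1} + v_{2} ; sig = (4;(1,1))
  P={3,4,6,7,11}:  v_{3} + v_{4} + v_{6} + v_{7} + v_{11} = 0 ; sig = (5;())
  P={3,6,7,8,11}:  v_{3} + v_{6} + v_{7} + v_{8} + v_{11} = v_{1} ; sig = (5;(1))
  P={2,3,6,7,11}:  v_{2} + v_{3} + v_{6} + v_{7} + v_{11} = 2·v_{1} ; sig = (5;(2))

so the primitive-relation signature multiset is
    (2;())
    (2;(1))
    (2;(1))
    (2;(1))
    (2;(1,1))
    (2;(1,1))
    (2;(1,1,1))
    (2;(1,1,1))
    (2;(1,1,1,1))
    (2;(1,2))
    (2;(1,2,2))
    (2;(1,3))
    (2;(2))
    (3;(1))
    (3;(1))
    (4;(1))
    (4;(1,1))
    (5;())
    (5;(1))
    (5;(2))


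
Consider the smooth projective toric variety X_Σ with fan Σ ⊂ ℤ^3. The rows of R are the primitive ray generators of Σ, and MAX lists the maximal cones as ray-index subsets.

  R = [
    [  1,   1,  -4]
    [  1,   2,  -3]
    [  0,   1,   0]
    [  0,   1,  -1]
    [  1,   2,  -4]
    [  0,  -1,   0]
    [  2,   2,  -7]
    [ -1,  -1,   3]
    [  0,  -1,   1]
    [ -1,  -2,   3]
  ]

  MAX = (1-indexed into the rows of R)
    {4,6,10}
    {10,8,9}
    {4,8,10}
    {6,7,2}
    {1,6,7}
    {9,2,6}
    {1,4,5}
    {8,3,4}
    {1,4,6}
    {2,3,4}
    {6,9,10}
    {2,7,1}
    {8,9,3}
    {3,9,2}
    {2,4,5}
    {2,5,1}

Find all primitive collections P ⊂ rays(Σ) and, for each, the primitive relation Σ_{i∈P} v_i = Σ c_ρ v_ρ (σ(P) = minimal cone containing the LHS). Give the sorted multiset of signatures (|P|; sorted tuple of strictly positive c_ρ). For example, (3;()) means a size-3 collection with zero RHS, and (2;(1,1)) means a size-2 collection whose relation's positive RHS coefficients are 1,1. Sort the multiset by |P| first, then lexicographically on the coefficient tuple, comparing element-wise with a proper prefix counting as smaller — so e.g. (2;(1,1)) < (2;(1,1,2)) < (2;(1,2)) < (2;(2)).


Minimal non-faces — 24 found among 10 rays, 16 max cones:

  • {2,10}:  v_{2} + v_{10} = 0  ⟹  sig = (2;())
  • {3,6}:  v_{3} + v_{6} = 0  ⟹  sig = (2;())
  • {4,9}:  v_{4} + v_{9} = 0  ⟹  sig = (2;())
  • {1,3}:  v_{1} + v_{3} = v_{5}  ⟹  sig = (2;(1))
  • {2,8}:  v_{2} + v_{8} = v_{3}  ⟹  sig = (2;(1))
  • {3,10}:  v_{3} + v_{10} = v_{8}  ⟹  sig = (2;(1))
  • {5,6}:  v_{5} + v_{6} = v_{1}  ⟹  sig = (2;(1))
  • {5,8}:  v_{5} + v_{8} = v_{4}  ⟹  sig = (2;(1))
  • {6,8}:  v_{6} + v_{8} = v_{10}  ⟹  sig = (2;(1))
  • {7,8}:  v_{7} + v_{8} = v_{1}  ⟹  sig = (2;(1))
  • {1,8}:  v_{1} + v_{8} = v_{4} + v_{6}  ⟹  sig = (2;(1,1))
  • {3,5}:  v_{3} + v_{5} = v_{2} + v_{4}  ⟹  sig = (2;(1,1))
  • {3,7}:  v_{3} + v_{7} = v_{1} + v_{2}  ⟹  sig = (2;(1,1))
  • {4,7}:  v_{4} + v_{7} = v_{1} + v_{5}  ⟹  sig = (2;(1,1))
  • {5,9}:  v_{5} + v_{9} = v_{2} + v_{6}  ⟹  sig = (2;(1,1))
  • {5,10}:  v_{5} + v_{10} = v_{4} + v_{6}  ⟹  sig = (2;(1,1))
  • {7,10}:  v_{7} + v_{10} = v_{1} + v_{6}  ⟹  sig = (2;(1,1))
  • {1,9}:  v_{1} + v_{9} = v_{2} + 2·v_{6}  ⟹  sig = (2;(1,2))
  • {1,10}:  v_{1} + v_{10} = v_{4} + 2·v_{6}  ⟹  sig = (2;(1,2))
  • {5,7}:  v_{5} + v_{7} = 2·v_{1} + v_{2}  ⟹  sig = (2;(1,2))
  • {7,9}:  v_{7} + v_{9} = 2·v_{2} + 3·v_{6}  ⟹  sig = (2;(2,3))
  • {1,2,6}:  v_{1} + v_{2} + v_{6} = v_{7}  ⟹  sig = (3;(1))
  • {2,4,6}:  v_{2} + v_{4} + v_{6} = v_{5}  ⟹  sig = (3;(1))
  • {1,2,4}:  v_{1} + v_{2} + v_{4} = 2·v_{5}  ⟹  sig = (3;(2))

so the primitive-relation signature multiset is
    |P|=2: 21 collections, coeffs (), (), (), (1), (1), (1), (1), (1), (1), (1), (1,1), (1,1), (1,1), (1,1), (1,1), (1,1), (1,1), (1,2), (1,2), (1,2), (2,3)
    |P|=3: 3 collections, coeffs (1), (1), (2)


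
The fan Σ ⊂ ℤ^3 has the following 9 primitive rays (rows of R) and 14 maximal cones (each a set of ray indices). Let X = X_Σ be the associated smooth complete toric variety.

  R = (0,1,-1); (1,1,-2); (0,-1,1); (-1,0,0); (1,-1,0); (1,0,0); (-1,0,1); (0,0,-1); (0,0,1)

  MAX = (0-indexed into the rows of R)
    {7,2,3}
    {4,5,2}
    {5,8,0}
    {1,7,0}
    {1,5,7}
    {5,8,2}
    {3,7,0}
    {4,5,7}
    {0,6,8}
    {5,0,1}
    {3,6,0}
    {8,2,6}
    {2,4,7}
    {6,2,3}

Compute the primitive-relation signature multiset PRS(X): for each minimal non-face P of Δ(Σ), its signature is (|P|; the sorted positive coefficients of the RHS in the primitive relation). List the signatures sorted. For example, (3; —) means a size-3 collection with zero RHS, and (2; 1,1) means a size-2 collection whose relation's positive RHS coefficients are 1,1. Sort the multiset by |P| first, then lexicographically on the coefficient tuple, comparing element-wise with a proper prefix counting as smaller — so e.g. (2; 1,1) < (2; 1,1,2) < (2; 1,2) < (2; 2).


17 minimal non-faces of Δ(Σ) (on 9 rays):

  P = {0,2}:  v_{0} + v_{2} = 0  →  sig = (2; —)
  P = {3,5}:  v_{3} + v_{5} = 0  →  sig = (2; —)
  P = {7,8}:  v_{7} + v_{8} = 0  →  sig = (2; —)
  P = {1,6}:  v_{1} + v_{6} = v_{0}  →  sig = (2; 1)
  P = {3,8}:  v_{3} + v_{8} = v_{6}  →  sig = (2; 1)
  P = {4,6}:  v_{4} + v_{6} = v_{2}  →  sig = (2; 1)
  P = {5,6}:  v_{5} + v_{6} = v_{8}  →  sig = (2; 1)
  P = {6,7}:  v_{6} + v_{7} = v_{3}  →  sig = (2; 1)
  P = {0,4}:  v_{0} + v_{4} = v_{5} + v_{7}  →  sig = (2; 1,1)
  P = {1,2}:  v_{1} + v_{2} = v_{5} + v_{7}  →  sig = (2; 1,1)
  P = {1,3}:  v_{1} + v_{3} = v_{0} + v_{7}  →  sig = (2; 1,1)
  P = {1,8}:  v_{1} + v_{8} = v_{0} + v_{5}  →  sig = (2; 1,1)
  P = {3,4}:  v_{3} + v_{4} = v_{2} + v_{7}  →  sig = (2; 1,1)
  P = {4,8}:  v_{4} + v_{8} = v_{2} + v_{5}  →  sig = (2; 1,1)
  P = {1,4}:  v_{1} + v_{4} = 2·v_{5} + 2·v_{7}  →  sig = (2; 2,2)
  P = {0,5,7}:  v_{0} + v_{5} + v_{7} = v_{1}  →  sig = (3; 1)
  P = {2,5,7}:  v_{2} + v_{5} + v_{7} = v_{4}  →  sig = (3; 1)

Sorted signature multiset PRS(X):
{ (2; —) ×3,  (2; 1) ×5,  (2; 1,1) ×6,  (2; 2,2),  (3; 1) ×2 }


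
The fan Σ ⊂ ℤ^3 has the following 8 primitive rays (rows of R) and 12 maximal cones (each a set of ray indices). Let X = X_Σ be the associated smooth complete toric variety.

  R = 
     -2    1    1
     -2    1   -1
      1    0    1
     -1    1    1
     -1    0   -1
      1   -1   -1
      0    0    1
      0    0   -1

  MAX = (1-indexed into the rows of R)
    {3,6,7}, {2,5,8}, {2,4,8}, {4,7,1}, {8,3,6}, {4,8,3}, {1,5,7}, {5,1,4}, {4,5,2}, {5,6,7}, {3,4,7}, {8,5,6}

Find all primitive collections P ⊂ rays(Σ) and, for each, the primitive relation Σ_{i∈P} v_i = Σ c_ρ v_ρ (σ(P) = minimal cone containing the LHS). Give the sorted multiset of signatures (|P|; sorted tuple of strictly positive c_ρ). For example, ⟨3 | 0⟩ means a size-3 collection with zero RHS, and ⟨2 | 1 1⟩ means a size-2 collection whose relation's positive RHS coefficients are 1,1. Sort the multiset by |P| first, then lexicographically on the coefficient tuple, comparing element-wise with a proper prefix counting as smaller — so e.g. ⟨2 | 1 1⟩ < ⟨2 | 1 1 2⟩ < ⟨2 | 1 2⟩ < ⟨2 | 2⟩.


|primitive collections| = 12. Relations:

  • {3,5}:  v_{3} + v_{5} = 0 — sig = ⟨2 | 0⟩
  • {4,6}:  v_{4} + v_{6} = 0 — sig = ⟨2 | 0⟩
  • {7,8}:  v_{7} + v_{8} = 0 — sig = ⟨2 | 0⟩
  • {1,3}:  v_{1} + v_{3} = v_{4} + v_{7} — sig = ⟨2 | 1 1⟩
  • {1,6}:  v_{1} + v_{6} = v_{5} + v_{7} — sig = ⟨2 | 1 1⟩
  • {1,8}:  v_{1} + v_{8} = v_{4} + v_{5} — sig = ⟨2 | 1 1⟩
  • {2,3}:  v_{2} + v_{3} = v_{4} + v_{8} — sig = ⟨2 | 1 1⟩
  • {2,6}:  v_{2} + v_{6} = v_{5} + v_{8} — sig = ⟨2 | 1 1⟩
  • {2,7}:  v_{2} + v_{7} = v_{4} + v_{5} — sig = ⟨2 | 1 1⟩
  • {1,2}:  v_{1} + v_{2} = 2·v_{4} + 2·v_{5} — sig = ⟨2 | 2 2⟩
  • {4,5,7}:  v_{4} + v_{5} + v_{7} = v_{1} — sig = ⟨3 | 1⟩
  • {4,5,8}:  v_{4} + v_{5} + v_{8} = v_{2} — sig = ⟨3 | 1⟩

Sorted signature multiset PRS(X):
    ⟨2 | 0⟩
    ⟨2 | 0⟩
    ⟨2 | 0⟩
    ⟨2 | 1 1⟩
    ⟨2 | 1 1⟩
    ⟨2 | 1 1⟩
    ⟨2 | 1 1⟩
    ⟨2 | 1 1⟩
    ⟨2 | 1 1⟩
    ⟨2 | 2 2⟩
    ⟨3 | 1⟩
    ⟨3 | 1⟩


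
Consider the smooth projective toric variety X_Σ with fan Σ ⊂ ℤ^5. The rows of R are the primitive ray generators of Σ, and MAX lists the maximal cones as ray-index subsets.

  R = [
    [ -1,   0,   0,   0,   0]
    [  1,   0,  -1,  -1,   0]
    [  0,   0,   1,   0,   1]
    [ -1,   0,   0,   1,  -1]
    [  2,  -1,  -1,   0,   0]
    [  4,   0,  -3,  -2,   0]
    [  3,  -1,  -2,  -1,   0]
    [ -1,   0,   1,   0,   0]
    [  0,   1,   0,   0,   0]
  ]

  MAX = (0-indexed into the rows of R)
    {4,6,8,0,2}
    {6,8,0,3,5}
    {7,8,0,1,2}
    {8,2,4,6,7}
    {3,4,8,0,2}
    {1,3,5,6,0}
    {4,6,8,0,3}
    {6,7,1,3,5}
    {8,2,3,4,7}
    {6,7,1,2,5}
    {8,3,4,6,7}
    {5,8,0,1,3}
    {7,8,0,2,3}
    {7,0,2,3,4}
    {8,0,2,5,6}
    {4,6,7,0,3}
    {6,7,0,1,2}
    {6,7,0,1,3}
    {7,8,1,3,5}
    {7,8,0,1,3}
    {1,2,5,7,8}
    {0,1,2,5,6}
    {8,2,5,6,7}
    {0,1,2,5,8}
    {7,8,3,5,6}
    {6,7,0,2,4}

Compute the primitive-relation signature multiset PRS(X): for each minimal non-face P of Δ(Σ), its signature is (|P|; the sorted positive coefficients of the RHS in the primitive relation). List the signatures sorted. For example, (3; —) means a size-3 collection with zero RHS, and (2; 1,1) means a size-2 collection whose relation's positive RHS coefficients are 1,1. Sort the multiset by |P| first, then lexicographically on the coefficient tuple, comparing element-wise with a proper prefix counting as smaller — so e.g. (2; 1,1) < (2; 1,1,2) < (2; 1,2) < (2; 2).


Δ(Σ) — 9 vertices, 9 min non-faces:

  • {1,4}:  v_{1} + v_{4} = v_{6} — sig = (2; 1)
  • {4,5}:  v_{4} + v_{5} = 2·v_{6} + v_{8} — sig = (2; 1,2)
  • {1,2,3}:  v_{1} + v_{2} + v_{3} = 0 — sig = (3; —)
  • {1,6,8}:  v_{1} + v_{6} + v_{8} = v_{5} — sig = (3; 1)
  • {2,3,6}:  v_{2} + v_{3} + v_{6} = v_{4} — sig = (3; 1)
  • {2,3,5}:  v_{2} + v_{3} + v_{5} = v_{6} + v_{8} — sig = (3; 1,1)
  • {0,5,7}:  v_{0} + v_{5} + v_{7} = 2·v_{1} — sig = (3; 2)
  • {0,4,7,8}:  v_{0} + v_{4} + v_{7} + v_{8} = 0 — sig = (4; —)
  • {0,6,7,8}:  v_{0} + v_{6} + v_{7} + v_{8} = v_{1} — sig = (4; 1)

Sorted signature multiset PRS(X):
    (2; 1)
    (2; 1,2)
    (3; —)
    (3; 1)
    (3; 1)
    (3; 1,1)
    (3; 2)
    (4; —)
    (4; 1)


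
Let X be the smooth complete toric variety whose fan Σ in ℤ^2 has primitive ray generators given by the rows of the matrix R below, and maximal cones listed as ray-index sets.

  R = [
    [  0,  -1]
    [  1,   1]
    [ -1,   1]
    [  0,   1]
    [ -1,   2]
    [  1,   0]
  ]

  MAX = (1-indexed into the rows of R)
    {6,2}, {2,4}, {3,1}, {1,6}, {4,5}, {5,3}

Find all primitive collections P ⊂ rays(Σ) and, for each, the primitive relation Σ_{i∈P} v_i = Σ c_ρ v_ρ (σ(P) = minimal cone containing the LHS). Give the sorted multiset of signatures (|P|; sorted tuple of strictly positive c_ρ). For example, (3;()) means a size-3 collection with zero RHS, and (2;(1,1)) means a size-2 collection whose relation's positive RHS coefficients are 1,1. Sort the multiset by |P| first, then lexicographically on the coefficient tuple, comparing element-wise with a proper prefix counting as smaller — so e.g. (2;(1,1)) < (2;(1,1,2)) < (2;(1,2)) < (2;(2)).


9 minimal non-faces of Δ(Σ) (on 6 rays):

  • {1,4}:  v_{1} + v_{4} = 0  ⟹  sig = (2;())
  • {1,2}:  v_{1} + v_{2} = v_{6}  ⟹  sig = (2;(1))
  • {1,5}:  v_{1} + v_{5} = v_{3}  ⟹  sig = (2;(1))
  • {3,4}:  v_{3} + v_{4} = v_{5}  ⟹  sig = (2;(1))
  • {3,6}:  v_{3} + v_{6} = v_{4}  ⟹  sig = (2;(1))
  • {4,6}:  v_{4} + v_{6} = v_{2}  ⟹  sig = (2;(1))
  • {2,3}:  v_{2} + v_{3} = 2·v_{4}  ⟹  sig = (2;(2))
  • {5,6}:  v_{5} + v_{6} = 2·v_{4}  ⟹  sig = (2;(2))
  • {2,5}:  v_{2} + v_{5} = 3·v_{4}  ⟹  sig = (2;(3))

Signatures (|P|; sorted positive RHS coefficients), sorted:
    (2;())
    (2;(1))
    (2;(1))
    (2;(1))
    (2;(1))
    (2;(1))
    (2;(2))
    (2;(2))
    (2;(3))


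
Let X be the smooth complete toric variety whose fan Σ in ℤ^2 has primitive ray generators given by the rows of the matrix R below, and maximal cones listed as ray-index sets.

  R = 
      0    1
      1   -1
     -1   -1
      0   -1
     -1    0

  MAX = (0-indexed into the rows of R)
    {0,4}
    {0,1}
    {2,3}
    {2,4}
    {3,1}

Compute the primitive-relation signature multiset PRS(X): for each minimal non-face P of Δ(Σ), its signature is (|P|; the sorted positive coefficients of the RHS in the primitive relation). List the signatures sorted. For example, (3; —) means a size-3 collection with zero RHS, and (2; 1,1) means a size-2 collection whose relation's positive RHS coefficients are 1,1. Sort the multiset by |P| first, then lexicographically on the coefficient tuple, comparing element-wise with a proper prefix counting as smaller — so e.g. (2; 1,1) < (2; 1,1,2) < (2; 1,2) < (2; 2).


Primitive collections (5):

  P={0,3}:  v_{0} + v_{3} = 0  ⇒ sig = (2; —)
  P={0,2}:  v_{0} + v_{2} = v_{4}  ⇒ sig = (2; 1)
  P={1,4}:  v_{1} + v_{4} = v_{3}  ⇒ sig = (2; 1)
  P={3,4}:  v_{3} + v_{4} = v_{2}  ⇒ sig = (2; 1)
  P={1,2}:  v_{1} + v_{2} = 2·v_{3}  ⇒ sig = (2; 2)

so the primitive-relation signature multiset is
[(2; —), (2; 1), (2; 1), (2; 1), (2; 2)]


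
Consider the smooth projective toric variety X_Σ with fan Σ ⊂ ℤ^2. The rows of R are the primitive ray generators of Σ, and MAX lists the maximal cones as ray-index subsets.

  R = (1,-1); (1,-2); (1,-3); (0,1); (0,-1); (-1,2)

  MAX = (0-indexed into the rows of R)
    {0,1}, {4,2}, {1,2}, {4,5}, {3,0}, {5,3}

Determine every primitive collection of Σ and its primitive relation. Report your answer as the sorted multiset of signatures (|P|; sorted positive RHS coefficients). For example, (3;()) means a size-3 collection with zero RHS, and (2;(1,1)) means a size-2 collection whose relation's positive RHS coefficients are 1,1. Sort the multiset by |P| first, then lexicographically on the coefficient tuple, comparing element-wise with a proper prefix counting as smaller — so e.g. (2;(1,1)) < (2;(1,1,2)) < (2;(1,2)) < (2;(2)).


9 minimal non-faces of Δ(Σ) (on 6 rays):

  {1,5}:  v_{1} + v_{5} = 0  ⟹  sig = (2;())
  {3,4}:  v_{3} + v_{4} = 0  ⟹  sig = (2;())
  {0,4}:  v_{0} + v_{4} = v_{1}  ⟹  sig = (2;(1))
  {0,5}:  v_{0} + v_{5} = v_{3}  ⟹  sig = (2;(1))
  {1,3}:  v_{1} + v_{3} = v_{0}  ⟹  sig = (2;(1))
  {1,4}:  v_{1} + v_{4} = v_{2}  ⟹  sig = (2;(1))
  {2,3}:  v_{2} + v_{3} = v_{1}  ⟹  sig = (2;(1))
  {2,5}:  v_{2} + v_{5} = v_{4}  ⟹  sig = (2;(1))
  {0,2}:  v_{0} + v_{2} = 2·v_{1}  ⟹  sig = (2;(2))

Sorted signature multiset PRS(X):
{ (2;()) ×2,  (2;(1)) ×6,  (2;(2)) }


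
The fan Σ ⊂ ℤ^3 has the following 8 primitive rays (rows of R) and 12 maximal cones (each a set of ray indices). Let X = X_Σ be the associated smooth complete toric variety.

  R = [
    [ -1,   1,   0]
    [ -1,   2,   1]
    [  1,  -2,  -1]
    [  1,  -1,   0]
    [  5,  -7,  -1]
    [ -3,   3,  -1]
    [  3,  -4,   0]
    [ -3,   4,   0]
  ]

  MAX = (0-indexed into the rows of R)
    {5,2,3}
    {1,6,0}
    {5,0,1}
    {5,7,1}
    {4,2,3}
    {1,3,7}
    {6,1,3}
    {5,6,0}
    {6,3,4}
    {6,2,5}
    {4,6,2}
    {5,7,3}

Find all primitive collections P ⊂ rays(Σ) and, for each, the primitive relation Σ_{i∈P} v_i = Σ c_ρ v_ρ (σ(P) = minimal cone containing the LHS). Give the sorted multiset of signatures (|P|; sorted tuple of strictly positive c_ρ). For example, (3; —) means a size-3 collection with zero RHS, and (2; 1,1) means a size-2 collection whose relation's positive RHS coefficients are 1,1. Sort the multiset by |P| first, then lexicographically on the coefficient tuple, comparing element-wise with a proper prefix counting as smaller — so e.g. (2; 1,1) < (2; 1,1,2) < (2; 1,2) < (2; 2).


14 minimal non-faces of Δ(Σ) (on 8 rays):

  P = {0,3}:  v_{0} + v_{3} = 0  ⇒ sig = (2; —)
  P = {1,2}:  v_{1} + v_{2} = 0  ⇒ sig = (2; —)
  P = {6,7}:  v_{6} + v_{7} = 0  ⇒ sig = (2; —)
  P = {0,2}:  v_{0} + v_{2} = v_{5} + v_{6}  ⇒ sig = (2; 1,1)
  P = {0,4}:  v_{0} + v_{4} = v_{2} + v_{6}  ⇒ sig = (2; 1,1)
  P = {0,7}:  v_{0} + v_{7} = v_{1} + v_{5}  ⇒ sig = (2; 1,1)
  P = {1,4}:  v_{1} + v_{4} = v_{3} + v_{6}  ⇒ sig = (2; 1,1)
  P = {2,7}:  v_{2} + v_{7} = v_{3} + v_{5}  ⇒ sig = (2; 1,1)
  P = {4,7}:  v_{4} + v_{7} = v_{2} + v_{3}  ⇒ sig = (2; 1,1)
  P = {4,5}:  v_{4} + v_{5} = 2·v_{2}  ⇒ sig = (2; 2)
  P = {1,3,5}:  v_{1} + v_{3} + v_{5} = v_{7}  ⇒ sig = (3; 1)
  P = {1,5,6}:  v_{1} + v_{5} + v_{6} = v_{0}  ⇒ sig = (3; 1)
  P = {2,3,6}:  v_{2} + v_{3} + v_{6} = v_{4}  ⇒ sig = (3; 1)
  P = {3,5,6}:  v_{3} + v_{5} + v_{6} = v_{2}  ⇒ sig = (3; 1)

Sorted signature multiset PRS(X):
    |P|=2: 10 collections, coeffs (), (), (), (1,1), (1,1), (1,1), (1,1), (1,1), (1,1), (2)
    |P|=3: 4 collections, coeffs (1), (1), (1), (1)


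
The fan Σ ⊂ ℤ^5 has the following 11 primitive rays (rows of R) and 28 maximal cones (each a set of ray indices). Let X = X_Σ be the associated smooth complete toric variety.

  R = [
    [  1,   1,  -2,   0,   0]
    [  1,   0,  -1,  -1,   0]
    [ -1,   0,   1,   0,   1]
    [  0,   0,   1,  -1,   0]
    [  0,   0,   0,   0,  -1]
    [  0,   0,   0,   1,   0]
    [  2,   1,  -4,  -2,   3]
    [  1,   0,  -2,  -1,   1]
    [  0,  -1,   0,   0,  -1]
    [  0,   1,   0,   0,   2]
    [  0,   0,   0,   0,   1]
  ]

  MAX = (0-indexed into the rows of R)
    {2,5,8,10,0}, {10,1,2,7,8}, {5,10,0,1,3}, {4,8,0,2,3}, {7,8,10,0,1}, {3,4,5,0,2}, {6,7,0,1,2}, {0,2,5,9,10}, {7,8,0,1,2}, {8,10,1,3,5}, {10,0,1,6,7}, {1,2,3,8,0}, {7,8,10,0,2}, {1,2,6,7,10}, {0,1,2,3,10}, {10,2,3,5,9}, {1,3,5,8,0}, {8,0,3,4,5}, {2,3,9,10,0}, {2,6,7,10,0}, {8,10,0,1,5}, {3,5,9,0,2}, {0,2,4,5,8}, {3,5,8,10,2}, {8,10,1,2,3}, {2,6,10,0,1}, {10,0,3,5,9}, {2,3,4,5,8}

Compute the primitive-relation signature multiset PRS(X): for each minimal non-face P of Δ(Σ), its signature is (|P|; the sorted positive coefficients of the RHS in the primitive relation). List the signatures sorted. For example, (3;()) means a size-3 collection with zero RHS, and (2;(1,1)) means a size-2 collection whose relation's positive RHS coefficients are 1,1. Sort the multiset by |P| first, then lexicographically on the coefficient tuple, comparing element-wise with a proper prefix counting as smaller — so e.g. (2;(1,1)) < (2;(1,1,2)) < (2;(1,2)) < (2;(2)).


Primitive collections (20):

  • {4,10}:  v_{4} + v_{10} = 0  so sig = (2;())
  • {8,9}:  v_{8} + v_{9} = v_{10}  so sig = (2;(1))
  • {1,4}:  v_{1} + v_{4} = v_{0} + v_{3} + v_{8}  so sig = (2;(1,1,1))
  • {4,6}:  v_{4} + v_{6} = v_{0} + v_{1} + v_{2} + v_{7}  so sig = (2;(1,1,1,1))
  • {4,7}:  v_{4} + v_{7} = v_{0} + v_{1} + v_{2} + v_{8}  so sig = (2;(1,1,1,1))
  • {4,9}:  v_{4} + v_{9} = v_{0} + v_{2} + v_{3} + v_{5}  so sig = (2;(1,1,1,1))
  • {7,9}:  v_{7} + v_{9} = v_{0} + v_{1} + v_{2} + 2·v_{10}  so sig = (2;(1,1,1,2))
  • {1,9}:  v_{1} + v_{9} = v_{0} + v_{3} + 2·v_{10}  so sig = (2;(1,1,2))
  • {5,6}:  v_{5} + v_{6} = v_{0} + v_{7} + 2·v_{10}  so sig = (2;(1,1,2))
  • {5,7}:  v_{5} + v_{7} = v_{0} + v_{8} + 2·v_{10}  so sig = (2;(1,1,2))
  • {3,6}:  v_{3} + v_{6} = v_{0} + 3·v_{1} + 2·v_{2} + v_{10}  so sig = (2;(1,1,2,3))
  • {3,7}:  v_{3} + v_{7} = 2·v_{1} + v_{2}  so sig = (2;(1,2))
  • {6,8}:  v_{6} + v_{8} = 2·v_{7}  so sig = (2;(2))
  • {6,9}:  v_{6} + v_{9} = 2·v_{0} + 2·v_{1} + 2·v_{2} + 3·v_{10}  so sig = (2;(2,2,2,3))
  • {1,2,5}:  v_{1} + v_{2} + v_{5} = v_{10}  so sig = (3;(1))
  • {0,3,8,10}:  v_{0} + v_{3} + v_{8} + v_{10} = v_{1}  so sig = (4;(1))
  • {0,2,3,5,8}:  v_{0} + v_{2} + v_{3} + v_{5} + v_{8} = 0  so sig = (5;())
  • {0,1,2,7,10}:  v_{0} + v_{1} + v_{2} + v_{7} + v_{10} = v_{6}  so sig = (5;(1))
  • {0,1,2,8,10}:  v_{0} + v_{1} + v_{2} + v_{8} + v_{10} = v_{7}  so sig = (5;(1))
  • {0,2,3,5,10}:  v_{0} + v_{2} + v_{3} + v_{5} + v_{10} = v_{9}  so sig = (5;(1))

so the primitive-relation signature multiset is
[(2;()), (2;(1)), (2;(1,1,1)), (2;(1,1,1,1)), (2;(1,1,1,1)), (2;(1,1,1,1)), (2;(1,1,1,2)), (2;(1,1,2)), (2;(1,1,2)), (2;(1,1,2)), (2;(1,1,2,3)), (2;(1,2)), (2;(2)), (2;(2,2,2,3)), (3;(1)), (4;(1)), (5;()), (5;(1)), (5;(1)), (5;(1))]


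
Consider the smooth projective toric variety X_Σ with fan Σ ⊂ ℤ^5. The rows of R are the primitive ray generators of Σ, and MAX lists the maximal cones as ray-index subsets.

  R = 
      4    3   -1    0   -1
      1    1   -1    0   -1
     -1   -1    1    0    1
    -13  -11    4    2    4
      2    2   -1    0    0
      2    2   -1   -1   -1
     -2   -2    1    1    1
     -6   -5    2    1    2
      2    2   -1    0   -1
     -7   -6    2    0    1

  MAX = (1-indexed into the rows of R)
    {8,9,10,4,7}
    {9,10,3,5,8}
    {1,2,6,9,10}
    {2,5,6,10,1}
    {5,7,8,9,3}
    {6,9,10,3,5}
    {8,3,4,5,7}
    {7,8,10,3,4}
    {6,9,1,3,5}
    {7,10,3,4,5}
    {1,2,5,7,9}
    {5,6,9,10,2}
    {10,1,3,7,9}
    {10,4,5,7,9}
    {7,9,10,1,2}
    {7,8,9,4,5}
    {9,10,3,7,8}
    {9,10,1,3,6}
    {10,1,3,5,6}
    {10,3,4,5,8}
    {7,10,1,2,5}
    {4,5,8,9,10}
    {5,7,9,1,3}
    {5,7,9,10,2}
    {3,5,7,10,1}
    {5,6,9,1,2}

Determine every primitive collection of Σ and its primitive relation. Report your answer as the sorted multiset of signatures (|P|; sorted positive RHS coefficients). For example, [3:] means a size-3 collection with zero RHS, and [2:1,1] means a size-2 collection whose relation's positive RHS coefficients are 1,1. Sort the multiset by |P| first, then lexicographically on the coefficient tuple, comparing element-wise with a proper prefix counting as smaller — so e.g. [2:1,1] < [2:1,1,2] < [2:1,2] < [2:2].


The 12 primitive collections of Σ (r=10, n=5):

  P = {2,3}:  v_{2} + v_{3} = 0  ⇒ sig = [2:]
  P = {6,7}:  v_{6} + v_{7} = 0  ⇒ sig = [2:]
  P = {1,8}:  v_{1} + v_{8} = v_{7}  ⇒ sig = [2:1]
  P = {4,6}:  v_{4} + v_{6} = v_{5} + v_{8} + v_{10}  ⇒ sig = [2:1,1,1]
  P = {2,8}:  v_{2} + v_{8} = v_{5} + v_{7} + v_{9} + v_{10}  ⇒ sig = [2:1,1,1,1]
  P = {6,8}:  v_{6} + v_{8} = v_{3} + v_{5} + v_{9} + v_{10}  ⇒ sig = [2:1,1,1,1]
  P = {1,4}:  v_{1} + v_{4} = v_{5} + 2·v_{7} + v_{10}  ⇒ sig = [2:1,1,2]
  P = {2,4}:  v_{2} + v_{4} = 2·v_{5} + 2·v_{7} + v_{9} + 2·v_{10}  ⇒ sig = [2:1,2,2,2]
  P = {3,4,9}:  v_{3} + v_{4} + v_{9} = 2·v_{8}  ⇒ sig = [3:2]
  P = {1,5,9,10}:  v_{1} + v_{5} + v_{9} + v_{10} = v_{2}  ⇒ sig = [4:1]
  P = {5,7,8,10}:  v_{5} + v_{7} + v_{8} + v_{10} = v_{4}  ⇒ sig = [4:1]
  P = {3,5,7,9,10}:  v_{3} + v_{5} + v_{7} + v_{9} + v_{10} = v_{8}  ⇒ sig = [5:1]

so the primitive-relation signature multiset is
    |P|=2: 8 collections, coeffs (), (), (1), (1,1,1), (1,1,1,1), (1,1,1,1), (1,1,2), (1,2,2,2)
    |P|=3: 1 collection, coeffs (2)
    |P|=4: 2 collections, coeffs (1), (1)
    |P|=5: 1 collection, coeffs (1)


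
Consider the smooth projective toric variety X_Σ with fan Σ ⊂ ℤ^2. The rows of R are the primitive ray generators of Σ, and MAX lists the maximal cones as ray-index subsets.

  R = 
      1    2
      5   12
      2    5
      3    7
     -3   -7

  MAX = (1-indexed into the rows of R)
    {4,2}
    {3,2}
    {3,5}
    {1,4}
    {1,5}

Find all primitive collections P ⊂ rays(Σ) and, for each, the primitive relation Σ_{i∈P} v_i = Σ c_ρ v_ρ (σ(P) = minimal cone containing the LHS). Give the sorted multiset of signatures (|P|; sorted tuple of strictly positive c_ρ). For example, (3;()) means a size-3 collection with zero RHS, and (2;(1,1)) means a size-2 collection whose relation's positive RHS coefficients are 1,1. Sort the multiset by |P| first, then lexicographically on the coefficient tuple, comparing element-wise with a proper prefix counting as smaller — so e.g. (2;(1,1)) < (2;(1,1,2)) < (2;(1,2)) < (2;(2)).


5 minimal non-faces of Δ(Σ) (on 5 rays):

  {4,5}:  v_{4} + v_{5} = 0  so sig = (2;())
  {1,3}:  v_{1} + v_{3} = v_{4}  so sig = (2;(1))
  {2,5}:  v_{2} + v_{5} = v_{3}  so sig = (2;(1))
  {3,4}:  v_{3} + v_{4} = v_{2}  so sig = (2;(1))
  {1,2}:  v_{1} + v_{2} = 2·v_{4}  so sig = (2;(2))

Sorted signature multiset PRS(X):
    |P|=2: 5 collections, coeffs (), (1), (1), (1), (2)


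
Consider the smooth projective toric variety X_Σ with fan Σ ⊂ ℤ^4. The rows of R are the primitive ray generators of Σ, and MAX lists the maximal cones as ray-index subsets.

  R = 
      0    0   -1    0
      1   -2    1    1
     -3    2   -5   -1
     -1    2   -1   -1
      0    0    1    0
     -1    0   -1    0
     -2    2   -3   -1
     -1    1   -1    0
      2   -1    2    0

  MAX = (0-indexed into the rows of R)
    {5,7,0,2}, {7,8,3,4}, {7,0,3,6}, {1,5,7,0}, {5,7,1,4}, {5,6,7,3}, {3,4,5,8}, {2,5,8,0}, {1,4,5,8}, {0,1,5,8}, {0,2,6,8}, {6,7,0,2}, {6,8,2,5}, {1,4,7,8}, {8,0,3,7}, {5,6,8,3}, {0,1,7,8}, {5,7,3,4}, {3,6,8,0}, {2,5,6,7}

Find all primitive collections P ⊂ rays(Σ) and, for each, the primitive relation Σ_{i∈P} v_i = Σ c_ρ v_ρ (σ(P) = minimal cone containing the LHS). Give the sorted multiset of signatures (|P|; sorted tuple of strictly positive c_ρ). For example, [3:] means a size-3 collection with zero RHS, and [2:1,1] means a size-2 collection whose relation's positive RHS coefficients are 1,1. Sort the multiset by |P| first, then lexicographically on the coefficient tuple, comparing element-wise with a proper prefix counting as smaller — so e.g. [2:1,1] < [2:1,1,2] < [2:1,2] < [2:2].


Σ has 12 primitive collections:

  • {0,4}:  v_{0} + v_{4} = 0  →  sig = [2:]
  • {1,3}:  v_{1} + v_{3} = 0  →  sig = [2:]
  • {1,6}:  v_{1} + v_{6} = v_{0} + v_{5}  →  sig = [2:1,1]
  • {2,4}:  v_{2} + v_{4} = v_{5} + v_{6}  →  sig = [2:1,1]
  • {4,6}:  v_{4} + v_{6} = v_{3} + v_{5}  →  sig = [2:1,1]
  • {2,3}:  v_{2} + v_{3} = 2·v_{6}  →  sig = [2:2]
  • {1,2}:  v_{1} + v_{2} = 2·v_{0} + 2·v_{5}  →  sig = [2:2,2]
  • {5,7,8}:  v_{5} + v_{7} + v_{8} = 0  →  sig = [3:]
  • {0,3,5}:  v_{0} + v_{3} + v_{5} = v_{6}  →  sig = [3:1]
  • {0,5,6}:  v_{0} + v_{5} + v_{6} = v_{2}  →  sig = [3:1]
  • {2,7,8}:  v_{2} + v_{7} + v_{8} = v_{0} + v_{6}  →  sig = [3:1,1]
  • {6,7,8}:  v_{6} + v_{7} + v_{8} = v_{0} + v_{3}  →  sig = [3:1,1]

Sorted signature multiset PRS(X):
{ [2:] ×2,  [2:1,1] ×3,  [2:2],  [2:2,2],  [3:],  [3:1] ×2,  [3:1,1] ×2 }


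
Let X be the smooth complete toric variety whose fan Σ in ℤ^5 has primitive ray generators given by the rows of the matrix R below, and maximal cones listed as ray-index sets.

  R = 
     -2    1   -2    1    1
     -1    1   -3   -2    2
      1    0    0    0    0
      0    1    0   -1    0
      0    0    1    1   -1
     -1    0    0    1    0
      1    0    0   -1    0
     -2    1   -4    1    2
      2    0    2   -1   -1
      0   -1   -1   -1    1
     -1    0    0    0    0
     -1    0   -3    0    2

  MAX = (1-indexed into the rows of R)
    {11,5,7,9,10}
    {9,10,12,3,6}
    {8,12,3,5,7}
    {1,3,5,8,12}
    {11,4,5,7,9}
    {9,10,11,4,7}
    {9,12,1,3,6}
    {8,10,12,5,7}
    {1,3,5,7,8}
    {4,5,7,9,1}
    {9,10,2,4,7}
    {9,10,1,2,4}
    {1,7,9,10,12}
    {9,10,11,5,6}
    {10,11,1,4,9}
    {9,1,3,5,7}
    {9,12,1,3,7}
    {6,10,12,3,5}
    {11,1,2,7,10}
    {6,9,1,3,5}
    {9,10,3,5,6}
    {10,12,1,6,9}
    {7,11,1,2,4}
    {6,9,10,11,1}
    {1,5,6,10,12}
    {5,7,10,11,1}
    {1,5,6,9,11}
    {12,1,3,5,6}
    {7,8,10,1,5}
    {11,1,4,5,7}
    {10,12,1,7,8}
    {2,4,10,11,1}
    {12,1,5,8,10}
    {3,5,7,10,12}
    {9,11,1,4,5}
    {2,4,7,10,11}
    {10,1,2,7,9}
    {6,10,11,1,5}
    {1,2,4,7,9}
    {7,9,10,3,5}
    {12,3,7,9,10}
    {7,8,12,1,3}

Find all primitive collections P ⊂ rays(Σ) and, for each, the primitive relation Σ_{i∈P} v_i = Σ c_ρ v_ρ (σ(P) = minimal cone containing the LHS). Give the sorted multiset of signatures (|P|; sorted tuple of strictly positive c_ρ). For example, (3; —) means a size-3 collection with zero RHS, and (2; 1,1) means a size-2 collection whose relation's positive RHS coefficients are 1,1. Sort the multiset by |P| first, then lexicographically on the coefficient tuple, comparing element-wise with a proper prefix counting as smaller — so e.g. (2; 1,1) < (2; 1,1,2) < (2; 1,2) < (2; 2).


24 collections generate NE(X_Σ); each relation:

  • {3,11}:  v_{3} + v_{11} = 0 — sig = (2; —)
  • {6,7}:  v_{6} + v_{7} = 0 — sig = (2; —)
  • {11,12}:  v_{11} + v_{12} = v_{1} + v_{10} — sig = (2; 1,1)
  • {2,6}:  v_{2} + v_{6} = v_{1} + v_{4} + v_{10} — sig = (2; 1,1,1)
  • {3,4}:  v_{3} + v_{4} = v_{1} + v_{7} + v_{9} — sig = (2; 1,1,1)
  • {4,6}:  v_{4} + v_{6} = v_{1} + v_{9} + v_{11} — sig = (2; 1,1,1)
  • {6,8}:  v_{6} + v_{8} = v_{1} + v_{5} + v_{12} — sig = (2; 1,1,1)
  • {8,9}:  v_{8} + v_{9} = v_{1} + v_{3} + v_{7} — sig = (2; 1,1,1)
  • {4,12}:  v_{4} + v_{12} = 2·v_{1} + v_{7} + v_{9} + v_{10} — sig = (2; 1,1,1,2)
  • {8,11}:  v_{8} + v_{11} = 2·v_{1} + v_{5} + v_{7} + v_{10} — sig = (2; 1,1,1,2)
  • {2,5}:  v_{2} + v_{5} = v_{1} + 2·v_{7} + v_{11} — sig = (2; 1,1,2)
  • {2,3}:  v_{2} + v_{3} = 2·v_{1} + 2·v_{7} + v_{9} + v_{10} — sig = (2; 1,1,2,2)
  • {2,12}:  v_{2} + v_{12} = 3·v_{1} + 2·v_{7} + v_{9} + 2·v_{10} — sig = (2; 1,2,2,3)
  • {2,8}:  v_{2} + v_{8} = 3·v_{1} + 3·v_{7} + v_{10} — sig = (2; 1,3,3)
  • {4,8}:  v_{4} + v_{8} = 2·v_{1} + 2·v_{7} — sig = (2; 2,2)
  • {1,3,10}:  v_{1} + v_{3} + v_{10} = v_{12} — sig = (3; 1)
  • {5,9,12}:  v_{5} + v_{9} + v_{12} = v_{3} — sig = (3; 1)
  • {4,5,10}:  v_{4} + v_{5} + v_{10} = v_{7} + v_{11} — sig = (3; 1,1)
  • {3,8,10}:  v_{3} + v_{8} + v_{10} = v_{5} + v_{7} + 2·v_{12} — sig = (3; 1,1,2)
  • {2,9,11}:  v_{2} + v_{9} + v_{11} = 2·v_{4} + v_{10} — sig = (3; 1,2)
  • {1,5,9,10}:  v_{1} + v_{5} + v_{9} + v_{10} = 0 — sig = (4; —)
  • {1,4,7,10}:  v_{1} + v_{4} + v_{7} + v_{10} = v_{2} — sig = (4; 1)
  • {1,5,7,12}:  v_{1} + v_{5} + v_{7} + v_{12} = v_{8} — sig = (4; 1)
  • {1,7,9,11}:  v_{1} + v_{7} + v_{9} + v_{11} = v_{4} — sig = (4; 1)

so the primitive-relation signature multiset is
[(2; —), (2; —), (2; 1,1), (2; 1,1,1), (2; 1,1,1), (2; 1,1,1), (2; 1,1,1), (2; 1,1,1), (2; 1,1,1,2), (2; 1,1,1,2), (2; 1,1,2), (2; 1,1,2,2), (2; 1,2,2,3), (2; 1,3,3), (2; 2,2), (3; 1), (3; 1), (3; 1,1), (3; 1,1,2), (3; 1,2), (4; —), (4; 1), (4; 1), (4; 1)]
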